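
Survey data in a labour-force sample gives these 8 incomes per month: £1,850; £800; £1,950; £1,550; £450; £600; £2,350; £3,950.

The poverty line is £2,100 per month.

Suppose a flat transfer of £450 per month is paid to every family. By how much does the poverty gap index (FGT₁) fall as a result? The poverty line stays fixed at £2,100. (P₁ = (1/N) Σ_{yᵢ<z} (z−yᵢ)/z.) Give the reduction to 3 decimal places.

0.131

Before: below the line — £450, £600, £800, £1,550, £1,850, £1,950; poverty gap index (FGT₁) = 0.32143.
After the £450 transfer: below the line — £900, £1,050, £1,250, £2,000; poverty gap index (FGT₁) = 0.19048.
Reduction = 0.32143 − 0.19048 = 0.131.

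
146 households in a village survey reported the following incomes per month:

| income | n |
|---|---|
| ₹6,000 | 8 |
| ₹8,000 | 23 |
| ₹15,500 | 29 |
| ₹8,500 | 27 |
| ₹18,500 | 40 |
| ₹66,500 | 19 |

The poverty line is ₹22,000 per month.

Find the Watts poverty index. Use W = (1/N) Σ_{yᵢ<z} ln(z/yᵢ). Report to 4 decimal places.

Poor units: 8×₹6,000, 23×₹8,000, 27×₹8,500, 29×₹15,500, 40×₹18,500 (q = 127 of N = 146).
Log shortfalls: ln(22000/6000) = 1.2993 (×8); ln(22000/8000) = 1.0116 (×23); ln(22000/8500) = 0.9510 (×27); ln(22000/15500) = 0.3502 (×29); ln(22000/18500) = 0.1733 (×40).
W = 76.424184 / 146 = 0.5235.

0.5235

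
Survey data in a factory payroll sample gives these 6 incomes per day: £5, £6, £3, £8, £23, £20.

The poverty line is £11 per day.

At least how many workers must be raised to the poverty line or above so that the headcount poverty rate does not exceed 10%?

Currently q = 4 of N = 6 are below the line (H = 0.667).
A headcount ratio of at most 10% allows at most ⌊0.10 × 6⌋ = 0 poor workers.
So at least 4 − 0 = 4 must be lifted.

4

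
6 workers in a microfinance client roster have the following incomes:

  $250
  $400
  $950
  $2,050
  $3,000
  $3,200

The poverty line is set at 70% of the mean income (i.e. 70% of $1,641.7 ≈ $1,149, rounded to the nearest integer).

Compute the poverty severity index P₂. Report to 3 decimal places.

0.178

Poor units: $250, $400, $950 (q = 3 of N = 6).
Shortfall ratios: (1149−250)/1149 = 0.7824; (1149−400)/1149 = 0.6519; (1149−950)/1149 = 0.1732.
Squared: 0.6122; 0.4249; 0.0300.
Sum = 1.067113; P₂ = 1.067113 / 6 = 0.178.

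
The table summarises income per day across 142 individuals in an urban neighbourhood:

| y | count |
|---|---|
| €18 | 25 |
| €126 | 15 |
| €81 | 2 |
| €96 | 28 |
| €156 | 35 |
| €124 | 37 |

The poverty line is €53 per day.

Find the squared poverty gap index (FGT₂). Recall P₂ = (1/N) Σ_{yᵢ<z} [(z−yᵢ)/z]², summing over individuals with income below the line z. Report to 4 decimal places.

0.0768

Below z: 25×€18 (q = 25 of N = 142).
Shortfall ratios: (53−18)/53 = 0.6604 (×25).
Squared: 0.4361 (×25).
Sum = 10.902456; P₂ = 10.902456 / 142 = 0.0768.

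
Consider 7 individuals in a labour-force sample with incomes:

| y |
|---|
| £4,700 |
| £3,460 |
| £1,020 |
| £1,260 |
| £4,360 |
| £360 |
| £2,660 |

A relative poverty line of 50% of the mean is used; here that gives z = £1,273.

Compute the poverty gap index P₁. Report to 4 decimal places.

Poor units: £360, £1,020, £1,260 (q = 3 of N = 7).
Gap ratios (z−y)/z: (1273−360)/1273 = 0.7172; (1273−1020)/1273 = 0.1987; (1273−1260)/1273 = 0.0102.
Sum of shortfalls = 0.926159; P₁ averages over all N: 0.926159 / 7 = 0.1323.

0.1323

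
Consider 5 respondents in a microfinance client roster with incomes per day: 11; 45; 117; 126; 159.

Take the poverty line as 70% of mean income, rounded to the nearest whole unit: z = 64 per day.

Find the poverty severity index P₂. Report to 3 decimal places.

Below z: 11, 45 (q = 2 of N = 5).
Normalized shortfalls: (64−11)/64 = 0.8281; (64−45)/64 = 0.2969.
Squared: 0.6858; 0.0881.
Sum = 0.773926; P₂ = 0.773926 / 5 = 0.155.

0.155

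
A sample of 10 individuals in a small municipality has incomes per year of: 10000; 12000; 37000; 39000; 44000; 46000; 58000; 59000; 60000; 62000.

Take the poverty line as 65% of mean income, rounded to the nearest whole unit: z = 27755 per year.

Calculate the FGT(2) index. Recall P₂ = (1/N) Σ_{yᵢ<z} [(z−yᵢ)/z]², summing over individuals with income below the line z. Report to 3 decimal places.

0.073

Below z: 10000, 12000 (q = 2 of N = 10).
Shortfall ratios: (27755−10000)/27755 = 0.6397; (27755−12000)/27755 = 0.5676.
Squared: 0.4092; 0.3222.
Sum = 0.731443; P₂ = 0.731443 / 10 = 0.073.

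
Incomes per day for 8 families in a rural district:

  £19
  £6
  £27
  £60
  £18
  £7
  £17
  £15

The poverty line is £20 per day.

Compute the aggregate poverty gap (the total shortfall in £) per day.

Incomes under z: £6, £7, £15, £17, £18, £19 (q = 6 of N = 8).
Individual gaps: 20−6 = 14; 20−7 = 13; 20−15 = 5; 20−17 = 3; 20−18 = 2; 20−19 = 1.
Aggregate gap = £38.

£38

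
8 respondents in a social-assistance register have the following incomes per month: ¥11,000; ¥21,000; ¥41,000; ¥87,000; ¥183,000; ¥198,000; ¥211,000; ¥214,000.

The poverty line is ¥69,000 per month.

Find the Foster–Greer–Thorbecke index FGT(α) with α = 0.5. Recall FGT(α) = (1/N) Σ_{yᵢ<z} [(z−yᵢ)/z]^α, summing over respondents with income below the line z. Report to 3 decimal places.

Below the line: ¥11,000, ¥21,000, ¥41,000 (q = 3 of N = 8).
Shortfall ratios: (69000−11000)/69000 = 0.8406; (69000−21000)/69000 = 0.6957; (69000−41000)/69000 = 0.4058.
Raised to α = 0.5: 0.91683; 0.83406; 0.63702.
Sum = 2.387911; FGT(0.5) = 2.387911 / 8 = 0.298.

0.298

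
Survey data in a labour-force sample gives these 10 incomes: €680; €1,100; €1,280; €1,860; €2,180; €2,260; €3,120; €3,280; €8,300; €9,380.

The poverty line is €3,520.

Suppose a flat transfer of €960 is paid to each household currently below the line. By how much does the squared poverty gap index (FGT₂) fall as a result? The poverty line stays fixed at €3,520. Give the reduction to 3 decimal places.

0.139

Before: below the line — €680, €1,100, €1,280, €1,860, €2,180, €2,260, €3,120, €3,280; squared poverty gap index (FGT₂) = 0.20416.
After the €960 transfer: below the line — €1,640, €2,060, €2,240, €2,820, €3,140, €3,220; squared poverty gap index (FGT₂) = 0.06480.
Reduction = 0.20416 − 0.06480 = 0.139.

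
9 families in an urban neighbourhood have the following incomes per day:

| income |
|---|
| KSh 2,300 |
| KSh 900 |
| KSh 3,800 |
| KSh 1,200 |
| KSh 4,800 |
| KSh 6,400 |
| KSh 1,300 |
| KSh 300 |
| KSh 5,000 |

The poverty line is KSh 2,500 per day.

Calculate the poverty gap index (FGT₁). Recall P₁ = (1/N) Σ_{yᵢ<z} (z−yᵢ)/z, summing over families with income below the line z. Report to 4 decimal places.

Below z: KSh 300, KSh 900, KSh 1,200, KSh 1,300, KSh 2,300 (q = 5 of N = 9).
Normalized shortfalls: (2500−300)/2500 = 0.8800; (2500−900)/2500 = 0.6400; (2500−1200)/2500 = 0.5200; (2500−1300)/2500 = 0.4800; (2500−2300)/2500 = 0.0800.
Σ = 2.600000. Dividing by the full population N = 9 gives P₁ = 0.2889.

0.2889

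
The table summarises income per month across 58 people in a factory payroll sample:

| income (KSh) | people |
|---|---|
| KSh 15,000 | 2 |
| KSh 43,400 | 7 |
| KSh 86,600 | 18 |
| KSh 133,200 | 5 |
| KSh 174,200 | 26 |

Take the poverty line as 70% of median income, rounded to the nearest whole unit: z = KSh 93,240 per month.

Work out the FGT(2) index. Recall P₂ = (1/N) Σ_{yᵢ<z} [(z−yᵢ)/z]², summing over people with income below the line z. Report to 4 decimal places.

0.0603

Below the line: 2×KSh 15,000, 7×KSh 43,400, 18×KSh 86,600 (q = 27 of N = 58).
Normalized shortfalls: (93240−15000)/93240 = 0.8391 (×2); (93240−43400)/93240 = 0.5345 (×7); (93240−86600)/93240 = 0.0712 (×18).
Squared: 0.7041 (×2); 0.2857 (×7); 0.0051 (×18).
Sum = 3.499637; P₂ = 3.499637 / 58 = 0.0603.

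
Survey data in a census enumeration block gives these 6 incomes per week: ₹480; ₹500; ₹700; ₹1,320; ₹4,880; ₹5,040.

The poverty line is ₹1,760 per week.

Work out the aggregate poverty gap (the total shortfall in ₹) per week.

₹4,040

Below the line: ₹480, ₹500, ₹700, ₹1,320 (q = 4 of N = 6).
Individual gaps: 1760−480 = 1280; 1760−500 = 1260; 1760−700 = 1060; 1760−1320 = 440.
Aggregate gap = ₹4,040.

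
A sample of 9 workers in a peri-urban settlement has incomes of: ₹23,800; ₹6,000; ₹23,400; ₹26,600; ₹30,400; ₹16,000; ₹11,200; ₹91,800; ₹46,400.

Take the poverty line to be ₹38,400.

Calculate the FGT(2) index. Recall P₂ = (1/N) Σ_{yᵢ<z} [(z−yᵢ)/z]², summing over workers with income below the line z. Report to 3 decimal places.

Below the line: ₹6,000, ₹11,200, ₹16,000, ₹23,400, ₹23,800, ₹26,600, ₹30,400 (q = 7 of N = 9).
Relative gaps: (38400−6000)/38400 = 0.8438; (38400−11200)/38400 = 0.7083; (38400−16000)/38400 = 0.5833; (38400−23400)/38400 = 0.3906; (38400−23800)/38400 = 0.3802; (38400−26600)/38400 = 0.3073; (38400−30400)/38400 = 0.2083.
Squared: 0.7119; 0.5017; 0.3403; 0.1526; 0.1446; 0.0944; 0.0434.
Sum = 1.988905; P₂ = 1.988905 / 9 = 0.221.

0.221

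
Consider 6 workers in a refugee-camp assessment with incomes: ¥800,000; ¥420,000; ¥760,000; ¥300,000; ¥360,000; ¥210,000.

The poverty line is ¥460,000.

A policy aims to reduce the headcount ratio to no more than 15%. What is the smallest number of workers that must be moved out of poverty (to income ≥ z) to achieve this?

Currently q = 4 of N = 6 are below the line (H = 0.667).
A headcount ratio of at most 15% allows at most ⌊0.15 × 6⌋ = 0 poor workers.
So at least 4 − 0 = 4 must be lifted.

4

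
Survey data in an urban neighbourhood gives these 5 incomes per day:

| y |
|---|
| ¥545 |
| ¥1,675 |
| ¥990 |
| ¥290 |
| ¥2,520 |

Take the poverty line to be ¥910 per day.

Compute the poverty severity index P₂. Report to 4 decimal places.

0.1250

Below the line: ¥290, ¥545 (q = 2 of N = 5).
Relative gaps: (910−290)/910 = 0.6813; (910−545)/910 = 0.4011.
Squared: 0.4642; 0.1609.
Sum = 0.625075; P₂ = 0.625075 / 5 = 0.1250.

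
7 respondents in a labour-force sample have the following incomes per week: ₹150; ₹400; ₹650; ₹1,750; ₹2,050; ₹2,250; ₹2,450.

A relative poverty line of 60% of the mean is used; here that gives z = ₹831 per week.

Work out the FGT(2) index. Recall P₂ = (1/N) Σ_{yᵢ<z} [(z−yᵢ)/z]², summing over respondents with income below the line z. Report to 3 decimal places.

Below the line: ₹150, ₹400, ₹650 (q = 3 of N = 7).
Relative gaps: (831−150)/831 = 0.8195; (831−400)/831 = 0.5187; (831−650)/831 = 0.2178.
Squared: 0.6716; 0.2690; 0.0474.
Sum = 0.988013; P₂ = 0.988013 / 7 = 0.141.

0.141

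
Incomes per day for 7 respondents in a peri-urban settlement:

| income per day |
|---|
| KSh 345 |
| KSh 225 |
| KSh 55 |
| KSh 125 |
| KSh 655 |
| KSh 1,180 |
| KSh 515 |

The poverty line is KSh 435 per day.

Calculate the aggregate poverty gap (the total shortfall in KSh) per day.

Below the line: KSh 55, KSh 125, KSh 225, KSh 345 (q = 4 of N = 7).
Individual gaps: 435−55 = 380; 435−125 = 310; 435−225 = 210; 435−345 = 90.
Aggregate gap = KSh 990.

KSh 990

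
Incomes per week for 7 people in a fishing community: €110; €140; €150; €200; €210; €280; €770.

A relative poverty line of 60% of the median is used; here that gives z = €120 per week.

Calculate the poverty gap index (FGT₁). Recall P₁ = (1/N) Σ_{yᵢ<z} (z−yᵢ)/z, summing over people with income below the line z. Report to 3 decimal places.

Poor units: €110 (q = 1 of N = 7).
Gap ratios (z−y)/z: (120−110)/120 = 0.0833.
Σ = 0.083333. Dividing by the full population N = 7 gives P₁ = 0.012.

0.012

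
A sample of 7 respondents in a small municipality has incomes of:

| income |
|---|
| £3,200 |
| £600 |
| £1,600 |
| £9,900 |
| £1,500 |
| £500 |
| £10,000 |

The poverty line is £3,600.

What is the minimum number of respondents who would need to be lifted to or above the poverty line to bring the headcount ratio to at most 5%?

5

5 of the 7 respondents are poor, so H = 5/7 = 0.714.
A headcount ratio of at most 5% allows at most ⌊0.05 × 7⌋ = 0 poor respondents.
So at least 5 − 0 = 5 must be lifted.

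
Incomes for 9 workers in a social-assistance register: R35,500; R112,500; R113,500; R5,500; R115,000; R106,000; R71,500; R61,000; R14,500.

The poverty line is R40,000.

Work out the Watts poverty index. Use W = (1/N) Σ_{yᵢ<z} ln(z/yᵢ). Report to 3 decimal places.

Poor units: R5,500, R14,500, R35,500 (q = 3 of N = 9).
Log gaps: ln(40000/5500) = 1.9841; ln(40000/14500) = 1.0147; ln(40000/35500) = 0.1193.
W = 3.118209 / 9 = 0.346.

0.346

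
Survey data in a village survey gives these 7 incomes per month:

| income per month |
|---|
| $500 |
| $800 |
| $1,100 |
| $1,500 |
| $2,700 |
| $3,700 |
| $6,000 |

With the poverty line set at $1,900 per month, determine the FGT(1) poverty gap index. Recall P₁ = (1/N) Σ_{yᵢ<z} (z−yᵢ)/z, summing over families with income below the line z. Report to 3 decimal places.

0.278

Incomes under z: $500, $800, $1,100, $1,500 (q = 4 of N = 7).
Normalized shortfalls: (1900−500)/1900 = 0.7368; (1900−800)/1900 = 0.5789; (1900−1100)/1900 = 0.4211; (1900−1500)/1900 = 0.2105.
Sum of shortfalls = 1.947368; P₁ averages over all N: 1.947368 / 7 = 0.278.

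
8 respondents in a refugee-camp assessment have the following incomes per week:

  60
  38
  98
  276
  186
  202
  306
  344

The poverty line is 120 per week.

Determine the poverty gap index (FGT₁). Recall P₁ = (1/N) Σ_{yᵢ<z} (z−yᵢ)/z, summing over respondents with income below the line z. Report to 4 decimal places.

0.1708

Incomes under z: 38, 60, 98 (q = 3 of N = 8).
Gap ratios (z−y)/z: (120−38)/120 = 0.6833; (120−60)/120 = 0.5000; (120−98)/120 = 0.1833.
Σ = 1.366667. Dividing by the full population N = 8 gives P₁ = 0.1708.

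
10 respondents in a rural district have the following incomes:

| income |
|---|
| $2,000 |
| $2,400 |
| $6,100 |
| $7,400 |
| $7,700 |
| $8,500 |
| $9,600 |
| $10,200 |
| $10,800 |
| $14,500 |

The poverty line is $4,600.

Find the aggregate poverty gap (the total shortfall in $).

Poor units: $2,000, $2,400 (q = 2 of N = 10).
Individual gaps: 4600−2000 = 2600; 4600−2400 = 2200.
Aggregate gap = $4,800.

$4,800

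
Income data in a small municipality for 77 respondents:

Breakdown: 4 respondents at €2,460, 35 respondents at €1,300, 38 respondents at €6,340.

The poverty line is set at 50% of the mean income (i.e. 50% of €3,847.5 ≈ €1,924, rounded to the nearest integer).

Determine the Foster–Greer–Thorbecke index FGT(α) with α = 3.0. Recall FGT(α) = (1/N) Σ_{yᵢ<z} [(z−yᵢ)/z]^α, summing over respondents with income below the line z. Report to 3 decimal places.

Incomes under z: 35×€1,300 (q = 35 of N = 77).
Shortfall ratios: (1924−1300)/1924 = 0.3243 (×35).
Raised to α = 3.0: 0.03411 (×35).
Sum = 1.194006; FGT(3.0) = 1.194006 / 77 = 0.016.

0.016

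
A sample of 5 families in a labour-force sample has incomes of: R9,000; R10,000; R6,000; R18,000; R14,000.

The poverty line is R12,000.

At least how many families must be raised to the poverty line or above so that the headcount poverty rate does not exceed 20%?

2

3 of the 5 families are poor, so H = 3/5 = 0.600.
A headcount ratio of at most 20% allows at most ⌊0.20 × 5⌋ = 1 poor families.
So at least 3 − 1 = 2 must be lifted.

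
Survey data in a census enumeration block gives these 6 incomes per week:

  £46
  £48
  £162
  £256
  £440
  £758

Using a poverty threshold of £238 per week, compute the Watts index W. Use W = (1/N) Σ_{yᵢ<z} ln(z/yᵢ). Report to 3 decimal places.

0.605

Below the line: £46, £48, £162 (q = 3 of N = 6).
Log shortfalls: ln(238/46) = 1.6436; ln(238/48) = 1.6011; ln(238/162) = 0.3847.
W = 3.629373 / 6 = 0.605.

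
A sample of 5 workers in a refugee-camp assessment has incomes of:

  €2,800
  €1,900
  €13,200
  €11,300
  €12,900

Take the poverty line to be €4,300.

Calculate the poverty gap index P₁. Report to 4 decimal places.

Below z: €1,900, €2,800 (q = 2 of N = 5).
Shortfall ratios: (4300−1900)/4300 = 0.5581; (4300−2800)/4300 = 0.3488.
Σ = 0.906977. Dividing by the full population N = 5 gives P₁ = 0.1814.

0.1814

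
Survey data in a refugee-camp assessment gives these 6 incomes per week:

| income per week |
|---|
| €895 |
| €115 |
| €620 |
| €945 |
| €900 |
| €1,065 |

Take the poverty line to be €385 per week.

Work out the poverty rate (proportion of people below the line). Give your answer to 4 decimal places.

0.1667

1 of the 6 people have income below €385.
H = 1/6 = 0.1667.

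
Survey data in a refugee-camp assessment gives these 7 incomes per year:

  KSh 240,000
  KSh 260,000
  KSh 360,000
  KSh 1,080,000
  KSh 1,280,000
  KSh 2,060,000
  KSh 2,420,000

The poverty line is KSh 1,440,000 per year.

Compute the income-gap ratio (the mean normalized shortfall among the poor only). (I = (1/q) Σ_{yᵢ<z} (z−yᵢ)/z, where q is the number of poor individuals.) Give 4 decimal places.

Below the line: KSh 240,000, KSh 260,000, KSh 360,000, KSh 1,080,000, KSh 1,280,000 (q = 5 of N = 7).
Relative gaps: 0.8333, 0.8194, 0.7500, 0.2500, 0.1111; sum = 2.763889.
The income-gap ratio divides by q (the poor only): 2.763889 / 5 = 0.5528.

0.5528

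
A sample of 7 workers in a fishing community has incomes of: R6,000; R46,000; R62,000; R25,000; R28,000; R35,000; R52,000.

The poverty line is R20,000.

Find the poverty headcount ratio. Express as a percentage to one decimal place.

1 of the 7 workers have income below R20,000.
H = 1/7 = 14.3%.

14.3%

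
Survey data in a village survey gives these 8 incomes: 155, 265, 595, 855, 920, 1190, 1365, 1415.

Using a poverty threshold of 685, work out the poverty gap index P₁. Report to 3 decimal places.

Poor units: 155, 265, 595 (q = 3 of N = 8).
Gap ratios (z−y)/z: (685−155)/685 = 0.7737; (685−265)/685 = 0.6131; (685−595)/685 = 0.1314.
Σ = 1.518248. Dividing by the full population N = 8 gives P₁ = 0.190.

0.190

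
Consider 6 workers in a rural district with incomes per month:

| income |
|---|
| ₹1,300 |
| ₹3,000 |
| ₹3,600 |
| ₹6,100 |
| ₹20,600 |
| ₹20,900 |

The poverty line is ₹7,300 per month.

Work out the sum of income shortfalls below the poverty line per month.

Below the line: ₹1,300, ₹3,000, ₹3,600, ₹6,100 (q = 4 of N = 6).
Individual gaps: 7300−1300 = 6000; 7300−3000 = 4300; 7300−3600 = 3700; 7300−6100 = 1200.
Aggregate gap = ₹15,200.

₹15,200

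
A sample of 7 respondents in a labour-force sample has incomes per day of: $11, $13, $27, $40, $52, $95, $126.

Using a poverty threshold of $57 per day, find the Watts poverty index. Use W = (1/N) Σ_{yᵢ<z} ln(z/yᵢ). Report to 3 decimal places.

0.617

Incomes under z: $11, $13, $27, $40, $52 (q = 5 of N = 7).
Log shortfalls: ln(57/11) = 1.6452; ln(57/13) = 1.4781; ln(57/27) = 0.7472; ln(57/40) = 0.3542; ln(57/52) = 0.0918.
W = 4.316452 / 7 = 0.617.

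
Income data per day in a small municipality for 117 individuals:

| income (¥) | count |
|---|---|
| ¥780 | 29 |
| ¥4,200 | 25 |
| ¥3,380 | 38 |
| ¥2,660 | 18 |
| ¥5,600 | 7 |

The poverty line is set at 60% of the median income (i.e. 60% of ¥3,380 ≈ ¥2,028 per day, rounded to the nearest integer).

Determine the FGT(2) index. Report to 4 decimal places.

Poor units: 29×¥780 (q = 29 of N = 117).
Normalized shortfalls: (2028−780)/2028 = 0.6154 (×29).
Squared: 0.3787 (×29).
Sum = 10.982249; P₂ = 10.982249 / 117 = 0.0939.

0.0939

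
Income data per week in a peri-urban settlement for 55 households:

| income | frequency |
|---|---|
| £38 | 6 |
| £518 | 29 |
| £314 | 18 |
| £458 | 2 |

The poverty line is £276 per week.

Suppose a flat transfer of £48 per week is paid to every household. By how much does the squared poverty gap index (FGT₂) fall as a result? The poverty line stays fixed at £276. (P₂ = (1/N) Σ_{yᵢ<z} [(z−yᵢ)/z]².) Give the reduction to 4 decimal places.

0.0294

Before: below the line — 6×£38; squared poverty gap index (FGT₂) = 0.081119.
After the £48 transfer: below the line — 6×£86; squared poverty gap index (FGT₂) = 0.051698.
Reduction = 0.081119 − 0.051698 = 0.0294.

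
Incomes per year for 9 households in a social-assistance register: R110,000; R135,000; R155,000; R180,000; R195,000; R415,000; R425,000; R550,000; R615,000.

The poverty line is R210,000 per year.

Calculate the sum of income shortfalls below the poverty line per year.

Below the line: R110,000, R135,000, R155,000, R180,000, R195,000 (q = 5 of N = 9).
Individual gaps: 210000−110000 = 100000; 210000−135000 = 75000; 210000−155000 = 55000; 210000−180000 = 30000; 210000−195000 = 15000.
Aggregate gap = R275,000.

R275,000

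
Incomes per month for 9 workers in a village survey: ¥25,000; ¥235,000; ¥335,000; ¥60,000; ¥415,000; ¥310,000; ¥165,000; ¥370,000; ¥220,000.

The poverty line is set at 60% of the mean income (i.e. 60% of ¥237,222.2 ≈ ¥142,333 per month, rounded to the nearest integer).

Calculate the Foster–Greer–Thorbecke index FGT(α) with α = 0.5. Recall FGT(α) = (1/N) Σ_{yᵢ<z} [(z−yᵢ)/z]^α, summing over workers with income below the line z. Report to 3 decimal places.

0.185

Poor units: ¥25,000, ¥60,000 (q = 2 of N = 9).
Normalized shortfalls: (142333−25000)/142333 = 0.8244; (142333−60000)/142333 = 0.5785.
Raised to α = 0.5: 0.90794; 0.76056.
Sum = 1.668501; FGT(0.5) = 1.668501 / 9 = 0.185.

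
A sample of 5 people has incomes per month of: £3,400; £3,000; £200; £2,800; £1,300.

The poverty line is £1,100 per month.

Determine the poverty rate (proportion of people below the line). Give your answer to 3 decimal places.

1 of the 5 people have income below £1,100.
H = 1/5 = 0.200.

0.200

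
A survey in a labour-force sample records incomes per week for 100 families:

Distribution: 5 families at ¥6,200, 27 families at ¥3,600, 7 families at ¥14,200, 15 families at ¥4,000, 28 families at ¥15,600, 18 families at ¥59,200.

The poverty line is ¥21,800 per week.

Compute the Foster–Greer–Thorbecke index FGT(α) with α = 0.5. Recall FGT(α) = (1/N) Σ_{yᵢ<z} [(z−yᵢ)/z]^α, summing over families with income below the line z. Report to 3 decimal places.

0.615

Incomes under z: 27×¥3,600, 15×¥4,000, 5×¥6,200, 7×¥14,200, 28×¥15,600 (q = 82 of N = 100).
Gap ratios (z−y)/z: (21800−3600)/21800 = 0.8349 (×27); (21800−4000)/21800 = 0.8165 (×15); (21800−6200)/21800 = 0.7156 (×5); (21800−14200)/21800 = 0.3486 (×7); (21800−15600)/21800 = 0.2844 (×28).
Raised to α = 0.5: 0.91371 (×27); 0.90361 (×15); 0.84593 (×5); 0.59044 (×7); 0.53330 (×28).
Sum = 61.519306; FGT(0.5) = 61.519306 / 100 = 0.615.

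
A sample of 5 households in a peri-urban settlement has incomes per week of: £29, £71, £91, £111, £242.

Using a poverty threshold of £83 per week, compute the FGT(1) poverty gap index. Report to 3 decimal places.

0.159

Below the line: £29, £71 (q = 2 of N = 5).
Relative gaps: (83−29)/83 = 0.6506; (83−71)/83 = 0.1446.
Σ = 0.795181. Dividing by the full population N = 5 gives P₁ = 0.159.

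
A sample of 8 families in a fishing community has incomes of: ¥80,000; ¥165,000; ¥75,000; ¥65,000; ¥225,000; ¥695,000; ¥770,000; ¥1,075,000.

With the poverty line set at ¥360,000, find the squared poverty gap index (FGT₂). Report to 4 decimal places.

0.2921

Below z: ¥65,000, ¥75,000, ¥80,000, ¥165,000, ¥225,000 (q = 5 of N = 8).
Shortfall ratios: (360000−65000)/360000 = 0.8194; (360000−75000)/360000 = 0.7917; (360000−80000)/360000 = 0.7778; (360000−165000)/360000 = 0.5417; (360000−225000)/360000 = 0.3750.
Squared: 0.6715; 0.6267; 0.6049; 0.2934; 0.1406.
Sum = 2.337191; P₂ = 2.337191 / 8 = 0.2921.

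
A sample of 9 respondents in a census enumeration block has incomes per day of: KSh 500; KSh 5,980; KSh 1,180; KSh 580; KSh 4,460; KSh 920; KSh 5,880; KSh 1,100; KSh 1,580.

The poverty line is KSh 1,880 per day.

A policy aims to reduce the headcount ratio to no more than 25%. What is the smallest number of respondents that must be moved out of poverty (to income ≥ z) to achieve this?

Currently q = 6 of N = 9 are below the line (H = 0.667).
A headcount ratio of at most 25% allows at most ⌊0.25 × 9⌋ = 2 poor respondents.
So at least 6 − 2 = 4 must be lifted.

4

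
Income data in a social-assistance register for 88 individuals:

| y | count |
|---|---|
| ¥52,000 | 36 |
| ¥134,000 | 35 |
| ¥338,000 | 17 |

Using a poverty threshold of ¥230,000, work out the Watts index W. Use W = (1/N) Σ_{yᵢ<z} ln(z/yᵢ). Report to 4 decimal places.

Below the line: 36×¥52,000, 35×¥134,000 (q = 71 of N = 88).
Log shortfalls: ln(230000/52000) = 1.4868 (×36); ln(230000/134000) = 0.5402 (×35).
W = 72.434464 / 88 = 0.8231.

0.8231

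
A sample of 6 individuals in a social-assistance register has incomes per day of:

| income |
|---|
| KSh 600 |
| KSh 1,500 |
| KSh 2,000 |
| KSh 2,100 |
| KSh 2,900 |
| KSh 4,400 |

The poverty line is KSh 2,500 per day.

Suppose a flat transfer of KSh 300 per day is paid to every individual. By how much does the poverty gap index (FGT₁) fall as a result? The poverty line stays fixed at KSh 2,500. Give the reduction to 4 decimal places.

0.0800

Before: below the line — KSh 600, KSh 1,500, KSh 2,000, KSh 2,100; poverty gap index (FGT₁) = 0.253333.
After the KSh 300 transfer: below the line — KSh 900, KSh 1,800, KSh 2,300, KSh 2,400; poverty gap index (FGT₁) = 0.173333.
Reduction = 0.253333 − 0.173333 = 0.0800.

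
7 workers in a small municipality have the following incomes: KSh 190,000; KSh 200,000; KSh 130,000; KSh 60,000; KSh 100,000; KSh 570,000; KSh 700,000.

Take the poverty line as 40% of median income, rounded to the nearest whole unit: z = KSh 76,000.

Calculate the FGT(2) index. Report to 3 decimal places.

Below the line: KSh 60,000 (q = 1 of N = 7).
Gap ratios (z−y)/z: (76000−60000)/76000 = 0.2105.
Squared: 0.0443.
Sum = 0.044321; P₂ = 0.044321 / 7 = 0.006.

0.006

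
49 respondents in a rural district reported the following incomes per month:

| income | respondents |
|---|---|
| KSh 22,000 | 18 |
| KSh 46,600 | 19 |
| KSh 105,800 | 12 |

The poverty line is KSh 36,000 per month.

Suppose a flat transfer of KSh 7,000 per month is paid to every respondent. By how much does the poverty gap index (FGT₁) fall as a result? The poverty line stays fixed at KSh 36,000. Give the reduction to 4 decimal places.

Before: below the line — 18×KSh 22,000; poverty gap index (FGT₁) = 0.142857.
After the KSh 7,000 transfer: below the line — 18×KSh 29,000; poverty gap index (FGT₁) = 0.071429.
Reduction = 0.142857 − 0.071429 = 0.0714.

0.0714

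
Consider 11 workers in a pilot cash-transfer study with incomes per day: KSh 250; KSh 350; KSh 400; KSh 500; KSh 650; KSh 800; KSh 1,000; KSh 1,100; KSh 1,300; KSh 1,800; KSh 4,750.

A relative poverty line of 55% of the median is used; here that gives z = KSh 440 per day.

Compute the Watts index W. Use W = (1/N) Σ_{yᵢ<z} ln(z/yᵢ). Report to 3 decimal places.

0.081

Poor units: KSh 250, KSh 350, KSh 400 (q = 3 of N = 11).
Log gaps: ln(440/250) = 0.5653; ln(440/350) = 0.2288; ln(440/400) = 0.0953.
W = 0.889466 / 11 = 0.081.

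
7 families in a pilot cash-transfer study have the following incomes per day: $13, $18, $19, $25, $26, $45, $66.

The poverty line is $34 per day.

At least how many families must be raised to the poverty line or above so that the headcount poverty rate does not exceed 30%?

5 of the 7 families are poor, so H = 5/7 = 0.714.
A headcount ratio of at most 30% allows at most ⌊0.30 × 7⌋ = 2 poor families.
So at least 5 − 2 = 3 must be lifted.

3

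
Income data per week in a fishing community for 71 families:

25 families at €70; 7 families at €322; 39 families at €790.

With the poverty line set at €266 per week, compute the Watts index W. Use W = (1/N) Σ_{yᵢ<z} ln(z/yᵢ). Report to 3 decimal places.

Below z: 25×€70 (q = 25 of N = 71).
Log shortfalls: ln(266/70) = 1.3350 (×25).
W = 33.375027 / 71 = 0.470.

0.470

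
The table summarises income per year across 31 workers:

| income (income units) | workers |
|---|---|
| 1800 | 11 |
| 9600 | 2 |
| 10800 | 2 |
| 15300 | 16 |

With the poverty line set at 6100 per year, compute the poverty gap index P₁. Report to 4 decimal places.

0.2501

Incomes under z: 11×1800 (q = 11 of N = 31).
Gap ratios (z−y)/z: (6100−1800)/6100 = 0.7049 (×11).
Sum of shortfalls = 7.754098; P₁ averages over all N: 7.754098 / 31 = 0.2501.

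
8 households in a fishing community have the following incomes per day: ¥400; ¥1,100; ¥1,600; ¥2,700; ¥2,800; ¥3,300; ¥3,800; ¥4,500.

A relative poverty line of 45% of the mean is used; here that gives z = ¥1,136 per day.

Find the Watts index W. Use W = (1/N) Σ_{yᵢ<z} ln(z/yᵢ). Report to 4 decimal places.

0.1345

Below z: ¥400, ¥1,100 (q = 2 of N = 8).
ln(z/y) terms: ln(1136/400) = 1.0438; ln(1136/1100) = 0.0322.
W = 1.076007 / 8 = 0.1345.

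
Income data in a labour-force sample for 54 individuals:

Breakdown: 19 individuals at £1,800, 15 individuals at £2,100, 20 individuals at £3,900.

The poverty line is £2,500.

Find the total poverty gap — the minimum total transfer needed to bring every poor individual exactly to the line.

Incomes under z: 19×£1,800, 15×£2,100 (q = 34 of N = 54).
Individual gaps: 19×(2500−1800) = 13300; 15×(2500−2100) = 6000.
Aggregate gap = £19,300.

£19,300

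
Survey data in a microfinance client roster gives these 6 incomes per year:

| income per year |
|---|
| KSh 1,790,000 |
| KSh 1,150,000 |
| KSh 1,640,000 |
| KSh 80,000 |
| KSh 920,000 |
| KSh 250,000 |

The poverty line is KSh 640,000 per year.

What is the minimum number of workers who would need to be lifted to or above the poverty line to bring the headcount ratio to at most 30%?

1

2 of the 6 workers are poor, so H = 2/6 = 0.333.
A headcount ratio of at most 30% allows at most ⌊0.30 × 6⌋ = 1 poor workers.
So at least 2 − 1 = 1 must be lifted.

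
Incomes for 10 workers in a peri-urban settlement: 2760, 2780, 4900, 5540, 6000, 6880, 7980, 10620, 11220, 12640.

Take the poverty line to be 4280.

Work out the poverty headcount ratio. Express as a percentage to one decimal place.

20.0%

2 of the 10 workers have income below 4280.
H = 2/10 = 20.0%.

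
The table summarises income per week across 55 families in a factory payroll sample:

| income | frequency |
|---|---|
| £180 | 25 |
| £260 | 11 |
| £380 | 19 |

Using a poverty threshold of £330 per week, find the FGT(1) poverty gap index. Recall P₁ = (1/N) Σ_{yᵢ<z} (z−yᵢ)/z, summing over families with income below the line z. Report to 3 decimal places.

Poor units: 25×£180, 11×£260 (q = 36 of N = 55).
Relative gaps: (330−180)/330 = 0.4545 (×25); (330−260)/330 = 0.2121 (×11).
Σ = 13.696970. Dividing by the full population N = 55 gives P₁ = 0.249.

0.249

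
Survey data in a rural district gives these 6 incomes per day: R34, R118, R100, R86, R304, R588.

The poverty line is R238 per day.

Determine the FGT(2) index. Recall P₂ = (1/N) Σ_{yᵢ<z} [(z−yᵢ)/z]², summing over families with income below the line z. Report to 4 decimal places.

0.2888

Incomes under z: R34, R86, R100, R118 (q = 4 of N = 6).
Gap ratios (z−y)/z: (238−34)/238 = 0.8571; (238−86)/238 = 0.6387; (238−100)/238 = 0.5798; (238−118)/238 = 0.5042.
Squared: 0.7347; 0.4079; 0.3362; 0.2542.
Sum = 1.732999; P₂ = 1.732999 / 6 = 0.2888.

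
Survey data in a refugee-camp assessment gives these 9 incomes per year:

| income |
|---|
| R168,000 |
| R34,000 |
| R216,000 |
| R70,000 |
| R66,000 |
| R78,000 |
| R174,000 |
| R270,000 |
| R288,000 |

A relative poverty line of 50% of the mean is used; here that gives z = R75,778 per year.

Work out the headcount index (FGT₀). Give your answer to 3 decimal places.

3 of the 9 individuals have income below R75,778.
H = 3/9 = 0.333.

0.333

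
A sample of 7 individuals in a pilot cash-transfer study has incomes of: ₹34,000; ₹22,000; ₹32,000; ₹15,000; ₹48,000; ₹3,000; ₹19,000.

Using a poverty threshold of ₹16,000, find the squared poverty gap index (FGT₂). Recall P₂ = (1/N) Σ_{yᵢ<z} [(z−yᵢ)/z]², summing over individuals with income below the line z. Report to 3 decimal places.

0.095

Poor units: ₹3,000, ₹15,000 (q = 2 of N = 7).
Gap ratios (z−y)/z: (16000−3000)/16000 = 0.8125; (16000−15000)/16000 = 0.0625.
Squared: 0.6602; 0.0039.
Sum = 0.664062; P₂ = 0.664062 / 7 = 0.095.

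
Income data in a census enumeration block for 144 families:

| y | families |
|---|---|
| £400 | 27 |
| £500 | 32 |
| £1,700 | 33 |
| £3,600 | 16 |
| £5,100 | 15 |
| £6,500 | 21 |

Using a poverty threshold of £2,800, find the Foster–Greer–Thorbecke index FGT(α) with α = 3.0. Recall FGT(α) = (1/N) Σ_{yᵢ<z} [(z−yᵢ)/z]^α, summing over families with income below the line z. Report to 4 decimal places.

0.2551

Incomes under z: 27×£400, 32×£500, 33×£1,700 (q = 92 of N = 144).
Normalized shortfalls: (2800−400)/2800 = 0.8571 (×27); (2800−500)/2800 = 0.8214 (×32); (2800−1700)/2800 = 0.3929 (×33).
Raised to α = 3.0: 0.62974 (×27); 0.55425 (×32); 0.06063 (×33).
Sum = 36.739933; FGT(3.0) = 36.739933 / 144 = 0.2551.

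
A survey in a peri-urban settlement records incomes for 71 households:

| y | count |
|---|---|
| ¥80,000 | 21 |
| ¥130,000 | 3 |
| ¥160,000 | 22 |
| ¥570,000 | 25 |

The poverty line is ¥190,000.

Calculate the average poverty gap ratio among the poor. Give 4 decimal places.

Incomes under z: 21×¥80,000, 3×¥130,000, 22×¥160,000 (q = 46 of N = 71).
Shortfall ratios (z−y)/z: 0.5789 (×21), 0.3158 (×3), 0.1579 (×22); sum = 16.578947.
The income-gap ratio divides by q (the poor only): 16.578947 / 46 = 0.3604.

0.3604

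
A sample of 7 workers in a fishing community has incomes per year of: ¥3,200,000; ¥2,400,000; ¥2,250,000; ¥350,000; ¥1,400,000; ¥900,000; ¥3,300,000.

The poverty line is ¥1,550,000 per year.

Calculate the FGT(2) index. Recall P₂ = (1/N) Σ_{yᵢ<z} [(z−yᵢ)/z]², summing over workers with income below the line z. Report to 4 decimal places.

Incomes under z: ¥350,000, ¥900,000, ¥1,400,000 (q = 3 of N = 7).
Relative gaps: (1550000−350000)/1550000 = 0.7742; (1550000−900000)/1550000 = 0.4194; (1550000−1400000)/1550000 = 0.0968.
Squared: 0.5994; 0.1759; 0.0094.
Sum = 0.784599; P₂ = 0.784599 / 7 = 0.1121.

0.1121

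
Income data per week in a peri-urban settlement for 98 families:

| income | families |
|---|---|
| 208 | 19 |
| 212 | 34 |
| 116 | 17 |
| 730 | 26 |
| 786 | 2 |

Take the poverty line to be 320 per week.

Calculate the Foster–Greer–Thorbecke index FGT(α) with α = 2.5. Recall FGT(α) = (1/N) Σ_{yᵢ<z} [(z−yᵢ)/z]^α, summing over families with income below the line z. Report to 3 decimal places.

0.093

Below z: 17×116, 19×208, 34×212 (q = 70 of N = 98).
Relative gaps: (320−116)/320 = 0.6375 (×17); (320−208)/320 = 0.3500 (×19); (320−212)/320 = 0.3375 (×34).
Raised to α = 2.5: 0.32449 (×17); 0.07247 (×19); 0.06617 (×34).
Sum = 9.143188; FGT(2.5) = 9.143188 / 98 = 0.093.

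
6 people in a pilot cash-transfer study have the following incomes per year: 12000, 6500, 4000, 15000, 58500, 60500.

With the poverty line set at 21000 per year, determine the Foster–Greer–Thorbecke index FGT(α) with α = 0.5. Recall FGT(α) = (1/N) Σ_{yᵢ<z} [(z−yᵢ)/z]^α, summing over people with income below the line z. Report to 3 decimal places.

Incomes under z: 4000, 6500, 12000, 15000 (q = 4 of N = 6).
Gap ratios (z−y)/z: (21000−4000)/21000 = 0.8095; (21000−6500)/21000 = 0.6905; (21000−12000)/21000 = 0.4286; (21000−15000)/21000 = 0.2857.
Raised to α = 0.5: 0.89974; 0.83095; 0.65465; 0.53452.
Sum = 2.919861; FGT(0.5) = 2.919861 / 6 = 0.487.

0.487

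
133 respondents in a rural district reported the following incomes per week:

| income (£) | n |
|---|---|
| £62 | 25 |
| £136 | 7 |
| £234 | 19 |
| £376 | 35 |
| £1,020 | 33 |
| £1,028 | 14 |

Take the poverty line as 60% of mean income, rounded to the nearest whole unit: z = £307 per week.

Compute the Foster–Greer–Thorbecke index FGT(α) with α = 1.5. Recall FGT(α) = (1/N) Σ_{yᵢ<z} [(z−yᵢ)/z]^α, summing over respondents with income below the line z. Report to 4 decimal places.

0.1725

Poor units: 25×£62, 7×£136, 19×£234 (q = 51 of N = 133).
Relative gaps: (307−62)/307 = 0.7980 (×25); (307−136)/307 = 0.5570 (×7); (307−234)/307 = 0.2378 (×19).
Raised to α = 1.5: 0.71292 (×25); 0.41571 (×7); 0.11595 (×19).
Sum = 22.936056; FGT(1.5) = 22.936056 / 133 = 0.1725.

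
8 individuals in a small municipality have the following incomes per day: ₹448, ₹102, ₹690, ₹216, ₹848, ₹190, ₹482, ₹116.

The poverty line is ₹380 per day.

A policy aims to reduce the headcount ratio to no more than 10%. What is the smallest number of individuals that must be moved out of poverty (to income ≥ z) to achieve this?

4 of the 8 individuals are poor, so H = 4/8 = 0.500.
A headcount ratio of at most 10% allows at most ⌊0.10 × 8⌋ = 0 poor individuals.
So at least 4 − 0 = 4 must be lifted.

4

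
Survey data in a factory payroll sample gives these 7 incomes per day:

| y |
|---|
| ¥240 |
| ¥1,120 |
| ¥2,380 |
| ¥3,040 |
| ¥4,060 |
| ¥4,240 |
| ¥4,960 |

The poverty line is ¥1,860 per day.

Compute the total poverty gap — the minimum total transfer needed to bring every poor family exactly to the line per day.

Below the line: ¥240, ¥1,120 (q = 2 of N = 7).
Individual gaps: 1860−240 = 1620; 1860−1120 = 740.
Aggregate gap = ¥2,360.

¥2,360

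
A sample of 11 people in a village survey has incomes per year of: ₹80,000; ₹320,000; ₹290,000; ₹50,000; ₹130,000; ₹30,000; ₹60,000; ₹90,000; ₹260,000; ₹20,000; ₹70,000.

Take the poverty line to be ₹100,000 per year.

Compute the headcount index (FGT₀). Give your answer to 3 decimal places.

0.636

7 of the 11 people have income below ₹100,000.
H = 7/11 = 0.636.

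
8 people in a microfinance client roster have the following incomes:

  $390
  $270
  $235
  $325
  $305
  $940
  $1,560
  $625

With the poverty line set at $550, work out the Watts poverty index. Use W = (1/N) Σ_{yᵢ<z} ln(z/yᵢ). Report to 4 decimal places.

0.3777

Poor units: $235, $270, $305, $325, $390 (q = 5 of N = 8).
Log gaps: ln(550/235) = 0.8503; ln(550/270) = 0.7115; ln(550/305) = 0.5896; ln(550/325) = 0.5261; ln(550/390) = 0.3438.
W = 3.021300 / 8 = 0.3777.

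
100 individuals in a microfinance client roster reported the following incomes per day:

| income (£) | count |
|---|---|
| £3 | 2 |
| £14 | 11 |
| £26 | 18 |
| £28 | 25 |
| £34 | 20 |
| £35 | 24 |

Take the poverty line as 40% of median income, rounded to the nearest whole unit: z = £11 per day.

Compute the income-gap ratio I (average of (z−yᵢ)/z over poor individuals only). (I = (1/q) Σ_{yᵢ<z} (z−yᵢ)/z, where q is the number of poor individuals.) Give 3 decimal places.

Poor units: 2×£3 (q = 2 of N = 100).
Relative gaps: 0.7273 (×2); sum = 1.454545.
The income-gap ratio divides by q (the poor only): 1.454545 / 2 = 0.727.

0.727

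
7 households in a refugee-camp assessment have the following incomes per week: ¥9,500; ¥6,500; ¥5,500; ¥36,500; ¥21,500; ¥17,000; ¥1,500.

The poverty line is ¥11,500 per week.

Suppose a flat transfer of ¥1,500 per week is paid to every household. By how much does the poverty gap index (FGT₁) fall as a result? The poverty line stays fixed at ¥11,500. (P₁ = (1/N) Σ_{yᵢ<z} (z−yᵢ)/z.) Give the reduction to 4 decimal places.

Before: below the line — ¥1,500, ¥5,500, ¥6,500, ¥9,500; poverty gap index (FGT₁) = 0.285714.
After the ¥1,500 transfer: below the line — ¥3,000, ¥7,000, ¥8,000, ¥11,000; poverty gap index (FGT₁) = 0.211180.
Reduction = 0.285714 − 0.211180 = 0.0745.

0.0745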